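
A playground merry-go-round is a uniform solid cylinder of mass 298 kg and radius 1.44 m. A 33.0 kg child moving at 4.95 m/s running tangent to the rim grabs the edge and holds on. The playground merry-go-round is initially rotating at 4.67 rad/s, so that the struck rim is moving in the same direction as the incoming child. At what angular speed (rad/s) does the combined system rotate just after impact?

|ω_f| ≈ 4.45 rad/s

About the axle the impulsive forces during the collision are internal, so angular momentum about that axis is conserved.
I_p = ½(298)(1.44)² = 309.0 kg·m². Taking the sense of the child's angular momentum as positive, L_{child} = m v R = (33.0)(4.95)(1.44) = 235.2 kg·m²/s.
L_i = +I_p ω_p + m v R = +(309.0)(4.67) + 235.2 = 1678 kg·m²/s.
After sticking, I_f = I_p + m R² = 309.0 + (33.0)(1.44)² = 377.4 kg·m².
ω_f = L_i / I_f = 1678 / 377.4 = 4.447 rad/s.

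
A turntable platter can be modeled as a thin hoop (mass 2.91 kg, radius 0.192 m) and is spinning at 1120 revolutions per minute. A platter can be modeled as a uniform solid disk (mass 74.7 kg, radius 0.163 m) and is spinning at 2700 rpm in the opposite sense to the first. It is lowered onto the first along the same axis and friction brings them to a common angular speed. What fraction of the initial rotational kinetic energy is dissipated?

fraction ≈ 0.192

The coupling torques are internal; angular momentum about the shared axis is conserved.
Moments of inertia: I_A = (2.91)(0.192)² = 0.1073 kg·m²; I_B = ½(74.7)(0.163)² = 0.9924 kg·m².
Taking A's sense as positive: L = (0.1073)(1120) − (0.9924)(2700) = -2559 kg·m²·rpm.
Combined I = 0.1073 + 0.9924 = 1.100 kg·m².
ω_f = L / I = -2559 / 1.100 = -2327 rpm.
KE_i = ½ΣIω² = 40400 J; KE_f = ½(1.100)(243.7)² = 32660 J.
Fraction dissipated = (KE_i − KE_f)/KE_i = 0.1917.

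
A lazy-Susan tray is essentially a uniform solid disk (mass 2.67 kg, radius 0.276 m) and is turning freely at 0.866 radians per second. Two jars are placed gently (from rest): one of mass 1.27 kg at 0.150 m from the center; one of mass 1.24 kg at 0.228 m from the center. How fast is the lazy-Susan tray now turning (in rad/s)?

No external torque acts about the center; L_before = L_after.
I_p = ½(2.67)(0.276)² = 0.1017 kg·m².
Added inertia Σmr² = (1.27)(0.150)² + (1.24)(0.228)² = 0.09304 kg·m²; I_f = 0.1017 + 0.09304 = 0.1947 kg·m².
ω_f = I_p ω_i / I_f = (0.1017)(0.866) / 0.1947 = 0.4523 rad/s.

ω_f ≈ 0.452 rad/s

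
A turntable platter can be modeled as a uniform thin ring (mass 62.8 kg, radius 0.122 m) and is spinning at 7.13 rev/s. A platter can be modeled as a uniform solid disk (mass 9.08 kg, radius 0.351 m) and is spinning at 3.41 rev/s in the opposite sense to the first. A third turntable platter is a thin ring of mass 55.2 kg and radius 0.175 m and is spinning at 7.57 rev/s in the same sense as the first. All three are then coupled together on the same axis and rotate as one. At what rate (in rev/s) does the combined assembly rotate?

|ω_f| ≈ 5.51 rev/s

The coupling torques are internal; angular momentum about the shared axis is conserved.
Moments of inertia: I_A = (62.8)(0.122)² = 0.9347 kg·m²; I_B = ½(9.08)(0.351)² = 0.5593 kg·m²; I_C = (55.2)(0.175)² = 1.690 kg·m².
Taking A's sense as positive: L = (0.9347)(7.13) − (0.5593)(3.41) + (1.690)(7.57) = 17.55 kg·m²·rev/s.
Combined I = 0.9347 + 0.5593 + 1.690 = 3.185 kg·m².
ω_f = L / I = 17.55 / 3.185 = 5.512 rev/s.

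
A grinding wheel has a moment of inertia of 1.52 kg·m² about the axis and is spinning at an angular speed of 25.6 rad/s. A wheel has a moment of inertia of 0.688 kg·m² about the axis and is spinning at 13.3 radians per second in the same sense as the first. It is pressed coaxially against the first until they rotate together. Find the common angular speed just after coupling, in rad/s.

|ω_f| ≈ 21.8 rad/s

The coupling torques are internal; angular momentum about the shared axis is conserved.
Taking A's sense as positive: L = (1.520)(25.6) + (0.6880)(13.3) = 48.06 kg·m²·rad/s.
Combined I = 1.520 + 0.6880 = 2.208 kg·m².
ω_f = L / I = 48.06 / 2.208 = 21.77 rad/s.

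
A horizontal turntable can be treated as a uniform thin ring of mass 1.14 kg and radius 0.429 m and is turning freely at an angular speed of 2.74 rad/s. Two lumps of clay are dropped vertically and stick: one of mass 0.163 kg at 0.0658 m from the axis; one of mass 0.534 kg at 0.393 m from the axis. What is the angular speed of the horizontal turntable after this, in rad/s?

ω_f ≈ 1.96 rad/s

No external torque acts about the axis; L_before = L_after.
I_p = (1.14)(0.429)² = 0.2098 kg·m².
Added inertia Σmr² = (0.163)(0.0658)² + (0.534)(0.393)² = 0.08318 kg·m²; I_f = 0.2098 + 0.08318 = 0.2930 kg·m².
ω_f = I_p ω_i / I_f = (0.2098)(2.74) / 0.2930 = 1.962 rad/s.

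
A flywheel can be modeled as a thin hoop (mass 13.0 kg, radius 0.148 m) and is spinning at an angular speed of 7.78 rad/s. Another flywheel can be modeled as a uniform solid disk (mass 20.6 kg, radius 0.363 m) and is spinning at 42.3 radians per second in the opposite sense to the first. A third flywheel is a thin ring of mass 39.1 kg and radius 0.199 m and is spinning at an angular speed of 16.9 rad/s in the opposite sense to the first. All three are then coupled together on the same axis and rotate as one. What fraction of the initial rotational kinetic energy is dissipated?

fraction ≈ 0.282

No external torque acts about the common axis, so total angular momentum is conserved.
Moments of inertia: I_A = (13.0)(0.148)² = 0.2848 kg·m²; I_B = ½(20.6)(0.363)² = 1.357 kg·m²; I_C = (39.1)(0.199)² = 1.548 kg·m².
Taking A's sense as positive: L = (0.2848)(7.78) − (1.357)(42.3) − (1.548)(16.9) = -81.36 kg·m²·rad/s.
Combined I = 0.2848 + 1.357 + 1.548 = 3.190 kg·m².
ω_f = L / I = -81.36 / 3.190 = -25.50 rad/s.
KE_i = ½ΣIω² = 1444 J; KE_f = ½(3.190)(25.50)² = 1037 J.
Fraction dissipated = (KE_i − KE_f)/KE_i = 0.2815.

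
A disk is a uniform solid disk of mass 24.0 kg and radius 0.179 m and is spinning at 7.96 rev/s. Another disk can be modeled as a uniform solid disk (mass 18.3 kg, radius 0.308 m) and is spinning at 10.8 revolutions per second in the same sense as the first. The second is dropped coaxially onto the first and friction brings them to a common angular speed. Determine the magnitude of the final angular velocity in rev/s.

|ω_f| ≈ 9.93 rev/s

The coupling torques are internal; angular momentum about the shared axis is conserved.
Moments of inertia: I_A = ½(24.0)(0.179)² = 0.3845 kg·m²; I_B = ½(18.3)(0.308)² = 0.8680 kg·m².
Taking A's sense as positive: L = (0.3845)(7.96) + (0.8680)(10.8) = 12.44 kg·m²·rev/s.
Combined I = 0.3845 + 0.8680 = 1.252 kg·m².
ω_f = L / I = 12.44 / 1.252 = 9.928 rev/s.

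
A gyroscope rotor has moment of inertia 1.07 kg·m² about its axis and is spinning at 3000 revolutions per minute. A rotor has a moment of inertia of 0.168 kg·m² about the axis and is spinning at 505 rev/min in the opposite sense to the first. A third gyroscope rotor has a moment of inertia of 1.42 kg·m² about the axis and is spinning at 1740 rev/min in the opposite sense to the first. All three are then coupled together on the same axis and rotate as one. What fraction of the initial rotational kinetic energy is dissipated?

fraction ≈ 0.988

The coupling torques are internal; angular momentum about the shared axis is conserved.
Taking A's sense as positive: L = (1.070)(3000) − (0.1680)(505) − (1.420)(1740) = 654.4 kg·m²·rpm.
Combined I = 1.070 + 0.1680 + 1.420 = 2.658 kg·m².
ω_f = L / I = 654.4 / 2.658 = 246.2 rpm.
KE_i = ½ΣIω² = 76610 J; KE_f = ½(2.658)(25.78)² = 883.3 J.
Fraction dissipated = (KE_i − KE_f)/KE_i = 0.9885.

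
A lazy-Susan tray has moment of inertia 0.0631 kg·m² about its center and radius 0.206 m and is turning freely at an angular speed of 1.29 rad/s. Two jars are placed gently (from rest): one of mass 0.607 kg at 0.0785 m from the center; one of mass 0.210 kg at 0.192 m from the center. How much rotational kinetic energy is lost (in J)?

energy lost ≈ 0.00808 J

No external torque acts about the center; L_before = L_after.
Added inertia Σmr² = (0.607)(0.0785)² + (0.210)(0.192)² = 0.01148 kg·m²; I_f = 0.06310 + 0.01148 = 0.07458 kg·m².
ω_f = I_p ω_i / I_f = (0.06310)(1.29) / 0.07458 = 1.091 rad/s.
KE_i = ½(0.06310)(1.290 rad/s)² = 0.05250 J; KE_f = ½(0.07458)(1.091)² = 0.04442 J.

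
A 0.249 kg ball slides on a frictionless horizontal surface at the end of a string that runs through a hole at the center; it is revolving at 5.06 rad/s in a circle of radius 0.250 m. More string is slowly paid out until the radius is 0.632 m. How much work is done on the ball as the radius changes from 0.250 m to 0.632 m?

No torque about the axis ⇒ m r₁² ω₁ = m r₂² ω₂.
ω₂ = ω₁ (r₁/r₂)² = (5.06)(0.250/0.632)² = 0.7918 rad/s.
W = ΔKE = ½m(v₂² − v₁²) = -0.1681 J.

W ≈ -0.168 J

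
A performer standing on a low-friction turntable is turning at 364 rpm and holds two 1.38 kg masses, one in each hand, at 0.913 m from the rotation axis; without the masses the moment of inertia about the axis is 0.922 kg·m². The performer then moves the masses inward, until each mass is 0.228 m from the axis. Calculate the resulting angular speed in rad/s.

ω₂ ≈ 115 rad/s

No external torque acts about the spin axis, so angular momentum is conserved.
I₁ = 0.922 + 2(1.38)(0.913)² = 3.223 kg·m²; I₂ = 0.922 + 2(1.38)(0.228)² = 1.065 kg·m².
ω₂ = I₁ω₁ / I₂ = (3.223)(364 rpm) / (1.065) = 1101 rpm = 115.3 rad/s.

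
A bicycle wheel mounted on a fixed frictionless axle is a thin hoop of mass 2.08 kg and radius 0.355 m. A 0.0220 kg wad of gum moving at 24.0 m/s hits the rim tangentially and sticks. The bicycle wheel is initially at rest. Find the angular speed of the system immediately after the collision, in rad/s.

|ω_f| ≈ 0.708 rad/s

The axle reaction passes through the axle and exerts no torque about it; angular momentum about the axle is conserved through the impact.
I_p = (2.08)(0.355)² = 0.2621 kg·m². Taking the sense of the wad of gum's angular momentum as positive, L_{wad} = m v R = (0.0220)(24.0)(0.355) = 0.1874 kg·m²/s.
L_i = 0 + 0.1874 = 0.1874 kg·m²/s.
After sticking, I_f = I_p + m R² = 0.2621 + (0.0220)(0.355)² = 0.2649 kg·m².
ω_f = L_i / I_f = 0.1874 / 0.2649 = 0.7076 rad/s.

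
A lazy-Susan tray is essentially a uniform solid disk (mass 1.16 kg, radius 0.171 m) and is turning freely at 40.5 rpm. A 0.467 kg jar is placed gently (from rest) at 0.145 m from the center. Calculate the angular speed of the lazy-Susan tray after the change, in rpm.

No external torque acts about the center; L_before = L_after.
I_p = ½(1.16)(0.171)² = 0.01696 kg·m².
Added inertia Σmr² = (0.467)(0.145)² = 0.009819 kg·m²; I_f = 0.01696 + 0.009819 = 0.02678 kg·m².
ω_f = I_p ω_i / I_f = (0.01696)(40.5) / 0.02678 = 25.65 rpm.

ω_f ≈ 25.7 rpm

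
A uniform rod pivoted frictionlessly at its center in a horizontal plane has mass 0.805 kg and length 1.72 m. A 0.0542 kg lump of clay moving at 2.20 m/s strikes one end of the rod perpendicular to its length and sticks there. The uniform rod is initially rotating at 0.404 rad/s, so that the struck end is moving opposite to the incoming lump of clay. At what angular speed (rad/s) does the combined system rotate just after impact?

|ω_f| ≈ 0.0938 rad/s

About the pivot the impulsive forces during the collision are internal, so angular momentum about that axis is conserved.
I_p = (1/12)(0.805)(1.72)² = 0.1985 kg·m². Taking the sense of the lump of clay's angular momentum as positive, L_{lump} = m v R = (0.0542)(2.20)(1.72/2) = 0.1025 kg·m²/s.
L_i = −I_p ω_p + m v R = −(0.1985)(0.404) + 0.1025 = 0.02237 kg·m²/s.
After sticking, I_f = I_p + m R² = 0.1985 + (0.0542)(1.72/2)² = 0.2385 kg·m².
ω_f = L_i / I_f = 0.02237 / 0.2385 = 0.09377 rad/s.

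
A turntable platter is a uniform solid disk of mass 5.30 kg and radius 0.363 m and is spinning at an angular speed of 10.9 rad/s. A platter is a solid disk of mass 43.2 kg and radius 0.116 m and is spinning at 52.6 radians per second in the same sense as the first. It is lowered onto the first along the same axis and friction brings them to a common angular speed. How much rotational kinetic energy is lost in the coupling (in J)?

The coupling torques are internal; angular momentum about the shared axis is conserved.
Moments of inertia: I_A = ½(5.30)(0.363)² = 0.3492 kg·m²; I_B = ½(43.2)(0.116)² = 0.2906 kg·m².
Taking A's sense as positive: L = (0.3492)(10.9) + (0.2906)(52.6) = 19.09 kg·m²·rad/s.
Combined I = 0.3492 + 0.2906 = 0.6398 kg·m².
ω_f = L / I = 19.09 / 0.6398 = 29.84 rad/s.
KE_i = ½ΣIω² = 422.8 J; KE_f = ½(0.6398)(29.84)² = 284.9 J.

ΔKE lost ≈ 138 J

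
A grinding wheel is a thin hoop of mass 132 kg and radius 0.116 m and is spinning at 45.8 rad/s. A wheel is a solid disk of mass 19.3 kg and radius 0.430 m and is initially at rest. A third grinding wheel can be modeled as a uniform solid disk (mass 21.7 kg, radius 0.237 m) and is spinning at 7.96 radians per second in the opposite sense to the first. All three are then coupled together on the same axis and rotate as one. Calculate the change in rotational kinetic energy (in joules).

ΔKE ≈ -1180 J

No external torque acts about the common axis, so total angular momentum is conserved.
Moments of inertia: I_A = (132)(0.116)² = 1.776 kg·m²; I_B = ½(19.3)(0.430)² = 1.784 kg·m²; I_C = ½(21.7)(0.237)² = 0.6094 kg·m².
Taking A's sense as positive: L = (1.776)(45.8) − (0.6094)(7.96) = 76.50 kg·m²·rad/s.
Combined I = 1.776 + 1.784 + 0.6094 = 4.170 kg·m².
ω_f = L / I = 76.50 / 4.170 = 18.35 rad/s.
KE_i = ½ΣIω² = 1882 J; KE_f = ½(4.170)(18.35)² = 701.7 J.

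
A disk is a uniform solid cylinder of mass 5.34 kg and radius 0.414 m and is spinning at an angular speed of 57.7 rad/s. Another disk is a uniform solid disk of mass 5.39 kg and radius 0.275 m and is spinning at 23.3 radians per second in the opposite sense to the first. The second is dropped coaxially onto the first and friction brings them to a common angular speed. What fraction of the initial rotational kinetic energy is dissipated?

fraction ≈ 0.566

The coupling torques are internal; angular momentum about the shared axis is conserved.
Moments of inertia: I_A = ½(5.34)(0.414)² = 0.4576 kg·m²; I_B = ½(5.39)(0.275)² = 0.2038 kg·m².
Taking A's sense as positive: L = (0.4576)(57.7) − (0.2038)(23.3) = 21.66 kg·m²·rad/s.
Combined I = 0.4576 + 0.2038 = 0.6614 kg·m².
ω_f = L / I = 21.66 / 0.6614 = 32.74 rad/s.
KE_i = ½ΣIω² = 817.1 J; KE_f = ½(0.6614)(32.74)² = 354.5 J.
Fraction dissipated = (KE_i − KE_f)/KE_i = 0.5661.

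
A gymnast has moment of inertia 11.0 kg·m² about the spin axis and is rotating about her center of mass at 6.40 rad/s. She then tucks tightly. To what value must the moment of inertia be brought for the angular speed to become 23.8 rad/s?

I₂ ≈ 2.96 kg·m²

Angular momentum about the spin axis is conserved since the torque about it is zero.
I₂ = I₁ω₁ / ω₂ = (11.0)(6.40) / (23.8) = 2.958 kg·m².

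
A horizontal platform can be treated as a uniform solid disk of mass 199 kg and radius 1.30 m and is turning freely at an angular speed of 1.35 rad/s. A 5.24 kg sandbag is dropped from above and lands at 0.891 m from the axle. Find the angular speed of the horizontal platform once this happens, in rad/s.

The added mass arrives with no angular momentum about the axle, and any external torque about the axle is negligible, so the system's angular momentum is conserved.
I_p = ½(199)(1.30)² = 168.2 kg·m².
Added inertia Σmr² = (5.24)(0.891)² = 4.160 kg·m²; I_f = 168.2 + 4.160 = 172.3 kg·m².
ω_f = I_p ω_i / I_f = (168.2)(1.35) / 172.3 = 1.317 rad/s.

ω_f ≈ 1.32 rad/s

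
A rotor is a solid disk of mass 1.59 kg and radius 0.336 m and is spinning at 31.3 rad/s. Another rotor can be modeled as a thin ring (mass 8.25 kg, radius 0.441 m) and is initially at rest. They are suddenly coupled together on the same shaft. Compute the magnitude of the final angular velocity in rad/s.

|ω_f| ≈ 1.66 rad/s

The coupling torques are internal; angular momentum about the shared axis is conserved.
Moments of inertia: I_A = ½(1.59)(0.336)² = 0.08975 kg·m²; I_B = (8.25)(0.441)² = 1.604 kg·m².
Taking A's sense as positive: L = (0.08975)(31.3) = 2.809 kg·m²·rad/s.
Combined I = 0.08975 + 1.604 = 1.694 kg·m².
ω_f = L / I = 2.809 / 1.694 = 1.658 rad/s.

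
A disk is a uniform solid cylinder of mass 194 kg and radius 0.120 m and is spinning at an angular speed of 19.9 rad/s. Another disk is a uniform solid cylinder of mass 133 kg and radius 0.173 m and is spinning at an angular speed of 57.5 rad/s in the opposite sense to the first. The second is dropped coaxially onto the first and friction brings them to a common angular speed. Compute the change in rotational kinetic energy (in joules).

No external torque acts about the common axis, so total angular momentum is conserved.
Moments of inertia: I_A = ½(194)(0.120)² = 1.397 kg·m²; I_B = ½(133)(0.173)² = 1.990 kg·m².
Taking A's sense as positive: L = (1.397)(19.9) − (1.990)(57.5) = -86.64 kg·m²·rad/s.
Combined I = 1.397 + 1.990 = 3.387 kg·m².
ω_f = L / I = -86.64 / 3.387 = -25.58 rad/s.
KE_i = ½ΣIω² = 3567 J; KE_f = ½(3.387)(25.58)² = 1108 J.

ΔKE ≈ -2460 J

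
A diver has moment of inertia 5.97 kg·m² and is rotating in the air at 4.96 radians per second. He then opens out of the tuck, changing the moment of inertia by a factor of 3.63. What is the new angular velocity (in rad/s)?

ω₂ ≈ 1.37 rad/s

With no external torque about the axis, L is conserved: I₁ω₁ = I₂ω₂.
I₂ = 3.63 × 5.97 = 21.67 kg·m².
ω₂ = I₁ω₁ / I₂ = (5.970)(4.96 rad/s) / (21.67) = 1.366 rad/s.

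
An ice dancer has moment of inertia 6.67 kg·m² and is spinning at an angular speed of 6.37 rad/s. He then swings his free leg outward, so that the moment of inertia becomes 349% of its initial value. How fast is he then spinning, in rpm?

Angular momentum about the spin axis is conserved since the torque about it is zero.
I₂ = 3.49 × 6.67 = 23.28 kg·m².
ω₂ = I₁ω₁ / I₂ = (6.670)(6.37 rad/s) / (23.28) = 1.825 rad/s = 17.43 rpm.

ω₂ ≈ 17.4 rpm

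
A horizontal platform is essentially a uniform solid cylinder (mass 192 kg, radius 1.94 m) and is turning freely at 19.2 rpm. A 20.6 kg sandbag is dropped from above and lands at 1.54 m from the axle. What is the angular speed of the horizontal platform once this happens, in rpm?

ω_f ≈ 16.9 rpm

The added mass arrives with no angular momentum about the axle, and any external torque about the axle is negligible, so the system's angular momentum is conserved.
I_p = ½(192)(1.94)² = 361.3 kg·m².
Added inertia Σmr² = (20.6)(1.54)² = 48.85 kg·m²; I_f = 361.3 + 48.85 = 410.2 kg·m².
ω_f = I_p ω_i / I_f = (361.3)(19.2) / 410.2 = 16.91 rpm.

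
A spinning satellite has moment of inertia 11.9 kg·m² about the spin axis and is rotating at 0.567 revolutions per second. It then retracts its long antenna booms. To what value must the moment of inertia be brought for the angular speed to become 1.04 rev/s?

Angular momentum about the spin axis is conserved since the torque about it is zero.
I₂ = I₁ω₁ / ω₂ = (11.9)(0.567) / (1.04) = 6.488 kg·m².

I₂ ≈ 6.49 kg·m²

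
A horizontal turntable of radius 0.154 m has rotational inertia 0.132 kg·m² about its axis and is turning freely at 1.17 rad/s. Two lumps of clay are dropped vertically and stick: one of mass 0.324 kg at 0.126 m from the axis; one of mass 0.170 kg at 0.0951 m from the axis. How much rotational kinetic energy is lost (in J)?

energy lost ≈ 0.00435 J

No external torque acts about the axis; L_before = L_after.
Added inertia Σmr² = (0.324)(0.126)² + (0.170)(0.0951)² = 0.006681 kg·m²; I_f = 0.1320 + 0.006681 = 0.1387 kg·m².
ω_f = I_p ω_i / I_f = (0.1320)(1.17) / 0.1387 = 1.114 rad/s.
KE_i = ½(0.1320)(1.170 rad/s)² = 0.09035 J; KE_f = ½(0.1387)(1.114)² = 0.08599 J.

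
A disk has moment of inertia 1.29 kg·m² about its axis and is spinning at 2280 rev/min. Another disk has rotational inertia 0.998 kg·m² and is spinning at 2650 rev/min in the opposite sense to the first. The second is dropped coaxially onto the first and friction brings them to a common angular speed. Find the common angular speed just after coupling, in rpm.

|ω_f| ≈ 130 rpm

The coupling torques are internal; angular momentum about the shared axis is conserved.
Taking A's sense as positive: L = (1.290)(2280) − (0.9980)(2650) = 296.5 kg·m²·rpm.
Combined I = 1.290 + 0.9980 = 2.288 kg·m².
ω_f = L / I = 296.5 / 2.288 = 129.6 rpm.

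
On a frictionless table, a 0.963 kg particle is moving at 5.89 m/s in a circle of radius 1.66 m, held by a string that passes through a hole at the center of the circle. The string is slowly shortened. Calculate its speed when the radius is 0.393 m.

v₂ ≈ 24.9 m/s

Central (radial) force ⇒ zero torque about the center ⇒ m v r is constant.
v₂ = v₁ r₁ / r₂ = (5.89)(1.66) / (0.393) = 24.88 m/s.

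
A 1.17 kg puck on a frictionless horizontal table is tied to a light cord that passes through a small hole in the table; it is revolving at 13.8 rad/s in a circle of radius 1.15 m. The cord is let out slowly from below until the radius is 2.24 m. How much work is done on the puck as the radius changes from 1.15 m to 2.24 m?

W ≈ -109 J

No torque about the axis ⇒ m r₁² ω₁ = m r₂² ω₂.
ω₂ = ω₁ (r₁/r₂)² = (13.8)(1.15/2.24)² = 3.637 rad/s.
W = ΔKE = ½m(v₂² − v₁²) = -108.5 J.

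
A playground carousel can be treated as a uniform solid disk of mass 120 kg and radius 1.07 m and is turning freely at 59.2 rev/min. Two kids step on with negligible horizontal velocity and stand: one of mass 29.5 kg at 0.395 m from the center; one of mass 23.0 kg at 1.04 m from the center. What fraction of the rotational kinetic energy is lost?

The added mass arrives with no angular momentum about the center, and any external torque about the center is negligible, so the system's angular momentum is conserved.
I_p = ½(120)(1.07)² = 68.69 kg·m².
Added inertia Σmr² = (29.5)(0.395)² + (23.0)(1.04)² = 29.48 kg·m²; I_f = 68.69 + 29.48 = 98.17 kg·m².
ω_f = I_p ω_i / I_f = (68.69)(59.2) / 98.17 = 41.42 rpm.
KE_i = ½(68.69)(6.199 rad/s)² = 1320 J; KE_f = ½(98.17)(4.338)² = 923.7 J.
Fraction lost = 0.3003.

fraction ≈ 0.300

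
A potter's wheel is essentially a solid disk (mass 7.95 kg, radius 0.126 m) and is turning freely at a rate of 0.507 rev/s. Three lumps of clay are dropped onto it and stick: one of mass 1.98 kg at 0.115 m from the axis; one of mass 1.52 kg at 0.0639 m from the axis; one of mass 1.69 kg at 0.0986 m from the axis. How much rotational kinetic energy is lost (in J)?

energy lost ≈ 0.140 J

No external torque acts about the axis; L_before = L_after.
I_p = ½(7.95)(0.126)² = 0.06311 kg·m².
Added inertia Σmr² = (1.98)(0.115)² + (1.52)(0.0639)² + (1.69)(0.0986)² = 0.04882 kg·m²; I_f = 0.06311 + 0.04882 = 0.1119 kg·m².
ω_f = I_p ω_i / I_f = (0.06311)(0.507) / 0.1119 = 0.2859 rev/s.
KE_i = ½(0.06311)(3.186 rad/s)² = 0.3202 J; KE_f = ½(0.1119)(1.796)² = 0.1805 J.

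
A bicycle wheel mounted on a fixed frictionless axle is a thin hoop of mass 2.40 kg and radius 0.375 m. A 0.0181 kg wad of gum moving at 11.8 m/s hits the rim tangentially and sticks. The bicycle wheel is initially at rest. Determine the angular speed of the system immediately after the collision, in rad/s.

|ω_f| ≈ 0.236 rad/s

The axle reaction passes through the axle and exerts no torque about it; angular momentum about the axle is conserved through the impact.
I_p = (2.40)(0.375)² = 0.3375 kg·m². Taking the sense of the wad of gum's angular momentum as positive, L_{wad} = m v R = (0.0181)(11.8)(0.375) = 0.08009 kg·m²/s.
L_i = 0 + 0.08009 = 0.08009 kg·m²/s.
After sticking, I_f = I_p + m R² = 0.3375 + (0.0181)(0.375)² = 0.3400 kg·m².
ω_f = L_i / I_f = 0.08009 / 0.3400 = 0.2355 rad/s.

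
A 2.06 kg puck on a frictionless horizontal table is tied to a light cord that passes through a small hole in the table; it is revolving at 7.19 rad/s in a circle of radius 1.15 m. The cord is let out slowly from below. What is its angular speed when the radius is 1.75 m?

ω₂ ≈ 3.10 rad/s

The constraining force is radial, so m r² ω about the center is conserved.
ω₂ = ω₁ (r₁/r₂)² = (7.19)(1.15/1.75)² = 3.105 rad/s.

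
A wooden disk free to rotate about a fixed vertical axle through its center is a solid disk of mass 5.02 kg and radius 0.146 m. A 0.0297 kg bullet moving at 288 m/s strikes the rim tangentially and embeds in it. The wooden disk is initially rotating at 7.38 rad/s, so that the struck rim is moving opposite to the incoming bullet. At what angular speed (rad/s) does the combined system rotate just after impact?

|ω_f| ≈ 15.8 rad/s

The axle reaction passes through the axle and exerts no torque about it; angular momentum about the axle is conserved through the impact.
I_p = ½(5.02)(0.146)² = 0.05350 kg·m². Taking the sense of the bullet's angular momentum as positive, L_{bullet} = m v R = (0.0297)(288)(0.146) = 1.249 kg·m²/s.
L_i = −I_p ω_p + m v R = −(0.05350)(7.38) + 1.249 = 0.8540 kg·m²/s.
After sticking, I_f = I_p + m R² = 0.05350 + (0.0297)(0.146)² = 0.05414 kg·m².
ω_f = L_i / I_f = 0.8540 / 0.05414 = 15.77 rad/s.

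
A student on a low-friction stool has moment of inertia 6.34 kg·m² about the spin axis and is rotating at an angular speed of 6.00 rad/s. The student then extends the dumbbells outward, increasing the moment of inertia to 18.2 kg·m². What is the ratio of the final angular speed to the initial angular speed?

No external torque acts about the spin axis, so angular momentum is conserved.
ω₂/ω₁ = I₁/I₂ = 6.340 / 18.20 = 0.3484.

ω₂/ω₁ ≈ 0.348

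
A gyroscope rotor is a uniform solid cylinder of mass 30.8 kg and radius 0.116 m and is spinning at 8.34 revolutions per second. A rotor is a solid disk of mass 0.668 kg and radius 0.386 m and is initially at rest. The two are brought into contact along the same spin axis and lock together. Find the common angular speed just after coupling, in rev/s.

|ω_f| ≈ 6.72 rev/s

The coupling torques are internal; angular momentum about the shared axis is conserved.
Moments of inertia: I_A = ½(30.8)(0.116)² = 0.2072 kg·m²; I_B = ½(0.668)(0.386)² = 0.04976 kg·m².
Taking A's sense as positive: L = (0.2072)(8.34) = 1.728 kg·m²·rev/s.
Combined I = 0.2072 + 0.04976 = 0.2570 kg·m².
ω_f = L / I = 1.728 / 0.2570 = 6.725 rev/s.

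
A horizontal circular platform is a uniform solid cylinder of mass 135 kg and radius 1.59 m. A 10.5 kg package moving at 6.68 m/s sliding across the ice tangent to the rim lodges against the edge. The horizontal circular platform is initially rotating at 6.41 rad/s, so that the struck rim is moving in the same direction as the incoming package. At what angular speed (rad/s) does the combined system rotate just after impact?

The axle reaction passes through the central axle and exerts no torque about it; angular momentum about the central axle is conserved through the impact.
I_p = ½(135)(1.59)² = 170.6 kg·m². Taking the sense of the package's angular momentum as positive, L_{package} = m v R = (10.5)(6.68)(1.59) = 111.5 kg·m²/s.
L_i = +I_p ω_p + m v R = +(170.6)(6.41) + 111.5 = 1205 kg·m²/s.
After sticking, I_f = I_p + m R² = 170.6 + (10.5)(1.59)² = 197.2 kg·m².
ω_f = L_i / I_f = 1205 / 197.2 = 6.113 rad/s.

|ω_f| ≈ 6.11 rad/s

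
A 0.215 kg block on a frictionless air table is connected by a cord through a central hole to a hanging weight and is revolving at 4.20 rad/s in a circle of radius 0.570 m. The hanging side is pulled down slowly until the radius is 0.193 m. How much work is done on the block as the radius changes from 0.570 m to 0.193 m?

The constraining force is radial, so m r² ω about the center is conserved.
ω₂ = ω₁ (r₁/r₂)² = (4.20)(0.570/0.193)² = 36.63 rad/s.
W = ΔKE = ½m(v₂² − v₁²) = 4.758 J.

W ≈ 4.76 J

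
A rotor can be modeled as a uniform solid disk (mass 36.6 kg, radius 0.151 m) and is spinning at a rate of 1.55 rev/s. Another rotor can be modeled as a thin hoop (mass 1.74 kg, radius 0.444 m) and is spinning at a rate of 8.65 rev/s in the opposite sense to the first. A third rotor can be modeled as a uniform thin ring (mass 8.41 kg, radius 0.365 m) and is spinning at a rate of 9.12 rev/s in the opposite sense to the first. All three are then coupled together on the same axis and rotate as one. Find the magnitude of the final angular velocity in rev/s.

|ω_f| ≈ 6.67 rev/s

No external torque acts about the common axis, so total angular momentum is conserved.
Moments of inertia: I_A = ½(36.6)(0.151)² = 0.4173 kg·m²; I_B = (1.74)(0.444)² = 0.3430 kg·m²; I_C = (8.41)(0.365)² = 1.120 kg·m².
Taking A's sense as positive: L = (0.4173)(1.55) − (0.3430)(8.65) − (1.120)(9.12) = -12.54 kg·m²·rev/s.
Combined I = 0.4173 + 0.3430 + 1.120 = 1.881 kg·m².
ω_f = L / I = -12.54 / 1.881 = -6.667 rev/s.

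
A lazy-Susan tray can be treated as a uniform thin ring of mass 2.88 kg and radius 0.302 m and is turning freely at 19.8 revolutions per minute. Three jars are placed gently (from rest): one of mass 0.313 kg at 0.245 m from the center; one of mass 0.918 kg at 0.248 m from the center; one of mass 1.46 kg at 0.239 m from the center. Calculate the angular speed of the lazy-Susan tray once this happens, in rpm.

The added mass arrives with no angular momentum about the center, and any external torque about the center is negligible, so the system's angular momentum is conserved.
I_p = (2.88)(0.302)² = 0.2627 kg·m².
Added inertia Σmr² = (0.313)(0.245)² + (0.918)(0.248)² + (1.46)(0.239)² = 0.1586 kg·m²; I_f = 0.2627 + 0.1586 = 0.4213 kg·m².
ω_f = I_p ω_i / I_f = (0.2627)(19.8) / 0.4213 = 12.34 rpm.

ω_f ≈ 12.3 rpm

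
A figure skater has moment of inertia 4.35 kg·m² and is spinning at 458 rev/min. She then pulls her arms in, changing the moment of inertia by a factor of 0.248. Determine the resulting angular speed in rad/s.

ω₂ ≈ 193 rad/s

Angular momentum about the spin axis is conserved since the torque about it is zero.
I₂ = 0.248 × 4.35 = 1.079 kg·m².
ω₂ = I₁ω₁ / I₂ = (4.350)(458 rpm) / (1.079) = 1847 rpm = 193.4 rad/s.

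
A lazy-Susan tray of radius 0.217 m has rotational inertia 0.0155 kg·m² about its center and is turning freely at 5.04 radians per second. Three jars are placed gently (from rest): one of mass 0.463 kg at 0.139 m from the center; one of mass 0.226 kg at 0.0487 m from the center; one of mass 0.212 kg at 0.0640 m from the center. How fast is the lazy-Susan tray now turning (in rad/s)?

No external torque acts about the center; L_before = L_after.
Added inertia Σmr² = (0.463)(0.139)² + (0.226)(0.0487)² + (0.212)(0.0640)² = 0.01035 kg·m²; I_f = 0.01550 + 0.01035 = 0.02585 kg·m².
ω_f = I_p ω_i / I_f = (0.01550)(5.04) / 0.02585 = 3.022 rad/s.

ω_f ≈ 3.02 rad/s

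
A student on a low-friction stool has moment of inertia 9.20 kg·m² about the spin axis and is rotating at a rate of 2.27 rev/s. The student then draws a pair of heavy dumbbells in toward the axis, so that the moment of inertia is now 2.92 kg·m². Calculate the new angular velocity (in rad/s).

Angular momentum about the spin axis is conserved since the torque about it is zero.
ω₂ = I₁ω₁ / I₂ = (9.200)(2.27 rev/s) / (2.920) = 7.152 rev/s = 44.94 rad/s.

ω₂ ≈ 44.9 rad/s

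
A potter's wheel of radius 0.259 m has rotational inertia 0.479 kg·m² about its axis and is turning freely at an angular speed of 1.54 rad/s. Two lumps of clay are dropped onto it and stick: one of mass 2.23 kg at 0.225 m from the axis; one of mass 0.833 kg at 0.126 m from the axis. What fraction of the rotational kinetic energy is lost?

No external torque acts about the axis; L_before = L_after.
Added inertia Σmr² = (2.23)(0.225)² + (0.833)(0.126)² = 0.1261 kg·m²; I_f = 0.4790 + 0.1261 = 0.6051 kg·m².
ω_f = I_p ω_i / I_f = (0.4790)(1.54) / 0.6051 = 1.219 rad/s.
KE_i = ½(0.4790)(1.540 rad/s)² = 0.5680 J; KE_f = ½(0.6051)(1.219)² = 0.4496 J.
Fraction lost = 0.2084.

fraction ≈ 0.208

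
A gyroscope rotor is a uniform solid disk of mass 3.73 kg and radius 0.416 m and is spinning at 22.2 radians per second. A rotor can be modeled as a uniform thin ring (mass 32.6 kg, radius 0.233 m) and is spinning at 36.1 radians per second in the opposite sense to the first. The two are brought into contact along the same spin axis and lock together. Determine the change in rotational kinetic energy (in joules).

The coupling torques are internal; angular momentum about the shared axis is conserved.
Moments of inertia: I_A = ½(3.73)(0.416)² = 0.3227 kg·m²; I_B = (32.6)(0.233)² = 1.770 kg·m².
Taking A's sense as positive: L = (0.3227)(22.2) − (1.770)(36.1) = -56.73 kg·m²·rad/s.
Combined I = 0.3227 + 1.770 = 2.093 kg·m².
ω_f = L / I = -56.73 / 2.093 = -27.11 rad/s.
KE_i = ½ΣIω² = 1233 J; KE_f = ½(2.093)(27.11)² = 768.9 J.

ΔKE ≈ -464 J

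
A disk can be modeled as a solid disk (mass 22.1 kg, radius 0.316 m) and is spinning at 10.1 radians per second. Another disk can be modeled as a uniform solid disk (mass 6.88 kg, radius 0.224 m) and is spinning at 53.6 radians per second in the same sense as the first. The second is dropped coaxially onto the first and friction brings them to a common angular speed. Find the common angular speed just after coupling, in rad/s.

|ω_f| ≈ 16.0 rad/s

The coupling torques are internal; angular momentum about the shared axis is conserved.
Moments of inertia: I_A = ½(22.1)(0.316)² = 1.103 kg·m²; I_B = ½(6.88)(0.224)² = 0.1726 kg·m².
Taking A's sense as positive: L = (1.103)(10.1) + (0.1726)(53.6) = 20.40 kg·m²·rad/s.
Combined I = 1.103 + 0.1726 = 1.276 kg·m².
ω_f = L / I = 20.40 / 1.276 = 15.98 rad/s.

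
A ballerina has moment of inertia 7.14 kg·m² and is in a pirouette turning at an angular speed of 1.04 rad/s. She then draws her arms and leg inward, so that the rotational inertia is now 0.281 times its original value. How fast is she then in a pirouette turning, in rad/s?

Angular momentum about the spin axis is conserved since the torque about it is zero.
I₂ = 0.281 × 7.14 = 2.006 kg·m².
ω₂ = I₁ω₁ / I₂ = (7.140)(1.04 rad/s) / (2.006) = 3.701 rad/s.

ω₂ ≈ 3.70 rad/s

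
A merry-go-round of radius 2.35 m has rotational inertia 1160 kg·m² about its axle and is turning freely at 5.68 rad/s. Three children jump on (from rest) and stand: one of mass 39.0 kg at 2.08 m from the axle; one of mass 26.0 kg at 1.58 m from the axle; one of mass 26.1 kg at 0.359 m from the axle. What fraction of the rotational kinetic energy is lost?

No external torque acts about the axle; L_before = L_after.
Added inertia Σmr² = (39.0)(2.08)² + (26.0)(1.58)² + (26.1)(0.359)² = 237.0 kg·m²; I_f = 1160 + 237.0 = 1397 kg·m².
ω_f = I_p ω_i / I_f = (1160)(5.68) / 1397 = 4.716 rad/s.
KE_i = ½(1160)(5.680 rad/s)² = 18710 J; KE_f = ½(1397)(4.716)² = 15540 J.
Fraction lost = 0.1696.

fraction ≈ 0.170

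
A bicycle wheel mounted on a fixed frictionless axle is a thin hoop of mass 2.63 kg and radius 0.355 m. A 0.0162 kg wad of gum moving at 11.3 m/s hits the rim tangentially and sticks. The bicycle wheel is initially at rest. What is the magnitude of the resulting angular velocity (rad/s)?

About the axle the impulsive forces during the collision are internal, so angular momentum about that axis is conserved.
I_p = (2.63)(0.355)² = 0.3314 kg·m². Taking the sense of the wad of gum's angular momentum as positive, L_{wad} = m v R = (0.0162)(11.3)(0.355) = 0.06499 kg·m²/s.
L_i = 0 + 0.06499 = 0.06499 kg·m²/s.
After sticking, I_f = I_p + m R² = 0.3314 + (0.0162)(0.355)² = 0.3335 kg·m².
ω_f = L_i / I_f = 0.06499 / 0.3335 = 0.1949 rad/s.

|ω_f| ≈ 0.195 rad/s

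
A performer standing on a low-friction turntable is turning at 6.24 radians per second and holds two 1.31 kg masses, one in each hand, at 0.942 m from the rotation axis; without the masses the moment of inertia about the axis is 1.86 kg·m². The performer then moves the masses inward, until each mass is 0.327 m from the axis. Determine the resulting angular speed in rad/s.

ω₂ ≈ 12.2 rad/s

With no external torque about the axis, L is conserved: I₁ω₁ = I₂ω₂.
I₁ = 1.86 + 2(1.31)(0.942)² = 4.185 kg·m²; I₂ = 1.86 + 2(1.31)(0.327)² = 2.140 kg·m².
ω₂ = I₁ω₁ / I₂ = (4.185)(6.24 rad/s) / (2.140) = 12.20 rad/s.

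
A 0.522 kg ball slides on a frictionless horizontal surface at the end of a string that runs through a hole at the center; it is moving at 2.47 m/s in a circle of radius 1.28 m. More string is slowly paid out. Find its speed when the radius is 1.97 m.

The only horizontal force on the mass is along the cord (radial), so it exerts no torque about the hole and angular momentum m v r is conserved.
v₂ = v₁ r₁ / r₂ = (2.47)(1.28) / (1.97) = 1.605 m/s.

v₂ ≈ 1.60 m/s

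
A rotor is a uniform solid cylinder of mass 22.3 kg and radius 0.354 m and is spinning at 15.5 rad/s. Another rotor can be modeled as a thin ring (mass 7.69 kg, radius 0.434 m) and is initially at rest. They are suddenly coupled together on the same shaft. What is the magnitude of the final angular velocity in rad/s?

|ω_f| ≈ 7.61 rad/s

No external torque acts about the common axis, so total angular momentum is conserved.
Moments of inertia: I_A = ½(22.3)(0.354)² = 1.397 kg·m²; I_B = (7.69)(0.434)² = 1.448 kg·m².
Taking A's sense as positive: L = (1.397)(15.5) = 21.66 kg·m²·rad/s.
Combined I = 1.397 + 1.448 = 2.846 kg·m².
ω_f = L / I = 21.66 / 2.846 = 7.611 rad/s.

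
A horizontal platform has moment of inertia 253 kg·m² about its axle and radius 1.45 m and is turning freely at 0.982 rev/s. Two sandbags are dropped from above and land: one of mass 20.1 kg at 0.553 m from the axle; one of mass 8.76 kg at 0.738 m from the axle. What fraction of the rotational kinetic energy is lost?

The added mass arrives with no angular momentum about the axle, and any external torque about the axle is negligible, so the system's angular momentum is conserved.
Added inertia Σmr² = (20.1)(0.553)² + (8.76)(0.738)² = 10.92 kg·m²; I_f = 253.0 + 10.92 = 263.9 kg·m².
ω_f = I_p ω_i / I_f = (253.0)(0.982) / 263.9 = 0.9414 rev/s.
KE_i = ½(253.0)(6.170 rad/s)² = 4816 J; KE_f = ½(263.9)(5.915)² = 4617 J.
Fraction lost = 0.04137.

fraction ≈ 0.0414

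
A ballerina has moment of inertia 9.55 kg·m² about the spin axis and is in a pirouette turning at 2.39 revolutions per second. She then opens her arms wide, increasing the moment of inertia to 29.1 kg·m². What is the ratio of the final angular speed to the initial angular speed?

ω₂/ω₁ ≈ 0.328

No external torque acts about the spin axis, so angular momentum is conserved.
ω₂/ω₁ = I₁/I₂ = 9.550 / 29.10 = 0.3282.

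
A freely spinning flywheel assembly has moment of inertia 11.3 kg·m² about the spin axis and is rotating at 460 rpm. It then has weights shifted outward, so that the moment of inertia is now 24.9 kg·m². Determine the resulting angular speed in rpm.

ω₂ ≈ 209 rpm

With no external torque about the axis, L is conserved: I₁ω₁ = I₂ω₂.
ω₂ = I₁ω₁ / I₂ = (11.30)(460 rpm) / (24.90) = 208.8 rpm.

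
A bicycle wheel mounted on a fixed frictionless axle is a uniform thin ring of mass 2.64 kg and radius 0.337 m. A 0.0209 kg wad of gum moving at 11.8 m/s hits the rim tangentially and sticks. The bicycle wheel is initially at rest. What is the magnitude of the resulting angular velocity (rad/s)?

About the axle the impulsive forces during the collision are internal, so angular momentum about that axis is conserved.
I_p = (2.64)(0.337)² = 0.2998 kg·m². Taking the sense of the wad of gum's angular momentum as positive, L_{wad} = m v R = (0.0209)(11.8)(0.337) = 0.08311 kg·m²/s.
L_i = 0 + 0.08311 = 0.08311 kg·m²/s.
After sticking, I_f = I_p + m R² = 0.2998 + (0.0209)(0.337)² = 0.3022 kg·m².
ω_f = L_i / I_f = 0.08311 / 0.3022 = 0.2750 rad/s.

|ω_f| ≈ 0.275 rad/s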